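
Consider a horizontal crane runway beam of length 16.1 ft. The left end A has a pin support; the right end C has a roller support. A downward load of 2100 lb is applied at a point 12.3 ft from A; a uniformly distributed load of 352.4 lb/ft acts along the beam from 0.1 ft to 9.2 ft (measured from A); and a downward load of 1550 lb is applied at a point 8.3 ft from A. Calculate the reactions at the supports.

Resultant of the distributed load: 352.4 × 9.1 = 3206.84 lb at 4.65 ft from A.
ΣM about A: C_y·16.1 − 2100·12.3 − (352.4·9.1)·4.65 − 1550·8.3 = 0 → C_y = 53606.806/16.1 = 3329.62 ≈ 3330 lb.
ΣF_y = 0: A_y + 3329.62 − 2100 − 352.4·9.1 − 1550 = 0 → A_y = 3527 lb.
ΣF_x = 0: no horizontal applied forces, so A_x = 0.

A_x = 0, A_y = 3527 lb, C_y = 3330 lb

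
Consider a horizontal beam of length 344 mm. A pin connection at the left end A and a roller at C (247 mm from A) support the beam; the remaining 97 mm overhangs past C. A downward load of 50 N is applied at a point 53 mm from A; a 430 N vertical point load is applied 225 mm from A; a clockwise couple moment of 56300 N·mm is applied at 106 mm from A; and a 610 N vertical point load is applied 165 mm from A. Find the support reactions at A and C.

Moments about A: C_y·247 − 50·53 − 430·225 − 56300 − 610·165 = 0 → C_y = 256350/247 = 1037.85 ≈ 1038 N.
ΣF_y = 0: A_y + 1037.85 − 50 − 430 − 610 = 0 → A_y = 52.15 N.
ΣF_x = 0: no horizontal applied forces, so A_x = 0.

A_x = 0, A_y = 52.15 N, C_y = 1038 N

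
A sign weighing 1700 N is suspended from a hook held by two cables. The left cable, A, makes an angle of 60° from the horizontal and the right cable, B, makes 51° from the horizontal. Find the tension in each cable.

ΣF_x = 0: −T_A·cos60° + T_B·cos51° = 0 → T_B = 0.794508·T_A.
ΣF_y = 0: T_A·sin60° + T_B·sin51° = 1700.
Substitute: T_A·(0.866025 + 0.794508·0.777146) = 1700 → T_A = 1145.96 ≈ 1146 N.
Then T_B = 0.794508 × 1145.96 = 910.5 N.

T_A = 1146 N, T_B = 910.5 N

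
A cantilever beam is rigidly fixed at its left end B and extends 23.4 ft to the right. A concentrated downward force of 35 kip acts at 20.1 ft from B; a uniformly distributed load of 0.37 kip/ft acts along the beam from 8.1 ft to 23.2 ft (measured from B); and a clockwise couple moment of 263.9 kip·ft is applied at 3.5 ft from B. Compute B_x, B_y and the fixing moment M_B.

B_x = 0, B_y = 40.59 kip, M_B = 1055 kip·ft

Resultant of the distributed load: 0.37 × 15.1 = 5.587 kip at 15.65 ft from B.
ΣF_x = 0: B_x = 0.
ΣF_y = 0: B_y − 35 − 0.37·15.1 = 0 → B_y = 40.59 kip.
ΣM about B: M_B − 35·20.1 − (0.37·15.1)·15.65 − 263.9 = 0 → M_B = 1055 kip·ft.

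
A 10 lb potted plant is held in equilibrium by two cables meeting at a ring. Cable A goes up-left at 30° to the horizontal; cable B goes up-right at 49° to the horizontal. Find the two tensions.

ΣF_x = 0: −T_A·cos30° + T_B·cos49° = 0 → T_B = 1.32004·T_A.
ΣF_y = 0: T_A·sin30° + T_B·sin49° = 10.
Substitute: T_A·(0.5 + 1.32004·0.75471) = 10 → T_A = 6.68339 ≈ 6.683 lb.
Then T_B = 1.32004 × 6.68339 = 8.822 lb.

T_A = 6.683 lb, T_B = 8.822 lb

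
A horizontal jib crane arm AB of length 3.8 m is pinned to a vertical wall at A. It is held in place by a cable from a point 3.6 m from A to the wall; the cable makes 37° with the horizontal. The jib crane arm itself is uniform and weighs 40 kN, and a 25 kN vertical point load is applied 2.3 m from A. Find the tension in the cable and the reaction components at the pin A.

T = 61.62 kN, A_x = 49.21 kN, A_y = 27.92 kN

ΣM about A: T·sin37°·3.6 − 40·1.9 − 25·2.3 = 0 → T = 133.5/(3.6·0.601815) = 61.6192 ≈ 61.62 kN.
ΣF_x = 0: A_x − T·cos37° = 0 → A_x = 61.6192 × 0.798636 = 49.21 kN.
ΣF_y = 0: A_y + T·sin37° − 40 − 25 = 0 → A_y = 65 − 61.6192 × 0.601815 = 27.92 kN.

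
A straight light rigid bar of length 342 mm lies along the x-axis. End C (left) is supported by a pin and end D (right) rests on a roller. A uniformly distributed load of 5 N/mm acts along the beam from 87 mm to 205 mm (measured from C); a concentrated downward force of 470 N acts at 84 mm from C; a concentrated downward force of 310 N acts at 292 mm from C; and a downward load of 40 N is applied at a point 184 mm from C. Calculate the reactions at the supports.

C_x = 0, C_y = 756.5 N, D_y = 653.5 N

Resultant of the distributed load: 5 × 118 = 590 N at 146 mm from C.
Taking moments about C: D_y·342 − (5·118)·146 − 470·84 − 310·292 − 40·184 = 0 → D_y = 223500/342 = 653.509 ≈ 653.5 N.
ΣF_y = 0: C_y + 653.509 − 5·118 − 470 − 310 − 40 = 0 → C_y = 756.5 N.
ΣF_x = 0: no horizontal applied forces, so C_x = 0.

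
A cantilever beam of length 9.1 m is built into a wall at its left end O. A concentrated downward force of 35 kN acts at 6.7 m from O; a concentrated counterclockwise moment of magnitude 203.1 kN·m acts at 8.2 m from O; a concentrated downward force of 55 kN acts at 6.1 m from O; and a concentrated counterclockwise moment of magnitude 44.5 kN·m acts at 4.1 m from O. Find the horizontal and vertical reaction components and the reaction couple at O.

O_x = 0, O_y = 90.00 kN, M_O = 322.4 kN·m

ΣF_x = 0: O_x = 0.
ΣF_y = 0: O_y − 35 − 55 = 0 → O_y = 90.00 kN.
ΣM about O: M_O − 35·6.7 + 203.1 − 55·6.1 + 44.5 = 0 → M_O = 322.4 kN·m.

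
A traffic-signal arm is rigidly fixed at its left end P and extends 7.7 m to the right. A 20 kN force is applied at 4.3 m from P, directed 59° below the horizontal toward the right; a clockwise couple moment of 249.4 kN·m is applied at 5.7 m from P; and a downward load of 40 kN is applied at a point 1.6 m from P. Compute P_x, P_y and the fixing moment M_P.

P_x = -10.30 kN, P_y = 57.14 kN, M_P = 387.1 kN·m

ΣF_x = 0: P_x + 20·cos59° = 0 → P_x = -10.30 kN.
ΣF_y = 0: P_y − 20·sin59° − 40 = 0 → P_y = 57.14 kN.
ΣM about P: M_P − 20·sin59°·4.3 − 249.4 − 40·1.6 = 0 → M_P = 387.1 kN·m.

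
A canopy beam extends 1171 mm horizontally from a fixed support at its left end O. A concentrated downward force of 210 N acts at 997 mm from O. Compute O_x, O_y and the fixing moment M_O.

ΣF_x = 0: O_x = 0.
ΣF_y = 0: O_y − 210 = 0 → O_y = 210.0 N.
ΣM about O: M_O − 210·997 = 0 → M_O = 209400 N·mm.

O_x = 0, O_y = 210.0 N, M_O = 209400 N·mm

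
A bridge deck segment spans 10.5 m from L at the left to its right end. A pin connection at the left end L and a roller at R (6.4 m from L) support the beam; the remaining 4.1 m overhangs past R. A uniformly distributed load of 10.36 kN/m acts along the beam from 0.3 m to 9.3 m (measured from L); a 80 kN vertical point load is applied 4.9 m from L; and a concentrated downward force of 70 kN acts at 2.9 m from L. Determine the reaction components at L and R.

L_x = 0, L_y = 80.34 kN, R_y = 162.9 kN

Resultant of the distributed load: 10.36 × 9 = 93.24 kN at 4.8 m from L.
Moments about L: R_y·6.4 − (10.36·9)·4.8 − 80·4.9 − 70·2.9 = 0 → R_y = 1042.552/6.4 = 162.899 ≈ 162.9 kN.
ΣF_y = 0: L_y + 162.899 − 10.36·9 − 80 − 70 = 0 → L_y = 80.34 kN.
ΣF_x = 0: no horizontal applied forces, so L_x = 0.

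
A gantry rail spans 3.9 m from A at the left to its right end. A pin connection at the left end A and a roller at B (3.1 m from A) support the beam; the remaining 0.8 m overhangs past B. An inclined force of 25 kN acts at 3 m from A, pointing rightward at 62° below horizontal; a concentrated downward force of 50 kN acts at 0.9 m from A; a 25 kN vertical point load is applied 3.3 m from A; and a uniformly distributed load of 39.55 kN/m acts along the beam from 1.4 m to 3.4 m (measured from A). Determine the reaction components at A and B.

A_x = -11.74 kN, A_y = 52.44 kN, B_y = 123.7 kN

Resultant of the distributed load: 39.55 × 2 = 79.1 kN at 2.4 m from A.
ΣM about A: B_y·3.1 − 25·sin62°·3 − 50·0.9 − 25·3.3 − (39.55·2)·2.4 = 0 → B_y = 383.561/3.1 = 123.729 ≈ 123.7 kN.
ΣF_y = 0: A_y + 123.729 − 25·sin62° − 50 − 25 − 39.55·2 = 0 → A_y = 52.44 kN.
ΣF_x = 0: A_x + 25·cos62° = 0 → A_x = -11.74 kN.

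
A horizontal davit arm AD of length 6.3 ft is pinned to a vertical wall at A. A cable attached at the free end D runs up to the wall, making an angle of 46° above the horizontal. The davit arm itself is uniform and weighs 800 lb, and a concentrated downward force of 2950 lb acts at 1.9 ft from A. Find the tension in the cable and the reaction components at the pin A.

ΣM about A: T·sin46°·6.3 − 800·3.15 − 2950·1.9 = 0 → T = 8125/(6.3·0.71934) = 1792.87 ≈ 1793 lb.
ΣF_x = 0: A_x − T·cos46° = 0 → A_x = 1792.87 × 0.694658 = 1245 lb.
ΣF_y = 0: A_y + T·sin46° − 800 − 2950 = 0 → A_y = 3750 − 1792.87 × 0.71934 = 2460 lb.

T = 1793 lb, A_x = 1245 lb, A_y = 2460 lb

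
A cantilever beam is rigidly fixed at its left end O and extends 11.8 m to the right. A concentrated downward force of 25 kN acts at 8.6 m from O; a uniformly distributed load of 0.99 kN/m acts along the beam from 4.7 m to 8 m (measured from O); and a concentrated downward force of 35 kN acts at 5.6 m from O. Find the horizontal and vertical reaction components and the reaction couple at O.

Resultant of the distributed load: 0.99 × 3.3 = 3.267 kN at 6.35 m from O.
ΣF_x = 0: O_x = 0.
ΣF_y = 0: O_y − 25 − 0.99·3.3 − 35 = 0 → O_y = 63.27 kN.
ΣM about O: M_O − 25·8.6 − (0.99·3.3)·6.35 − 35·5.6 = 0 → M_O = 431.7 kN·m.

O_x = 0, O_y = 63.27 kN, M_O = 431.7 kN·m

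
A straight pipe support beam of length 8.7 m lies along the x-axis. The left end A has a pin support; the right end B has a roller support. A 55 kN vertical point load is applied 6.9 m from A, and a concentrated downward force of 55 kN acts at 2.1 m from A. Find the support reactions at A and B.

A_x = 0, A_y = 53.10 kN, B_y = 56.90 kN

ΣM about A: B_y·8.7 − 55·6.9 − 55·2.1 = 0 → B_y = 495/8.7 = 56.8966 ≈ 56.90 kN.
ΣF_y = 0: A_y + 56.8966 − 55 − 55 = 0 → A_y = 53.10 kN.
ΣF_x = 0: no horizontal applied forces, so A_x = 0.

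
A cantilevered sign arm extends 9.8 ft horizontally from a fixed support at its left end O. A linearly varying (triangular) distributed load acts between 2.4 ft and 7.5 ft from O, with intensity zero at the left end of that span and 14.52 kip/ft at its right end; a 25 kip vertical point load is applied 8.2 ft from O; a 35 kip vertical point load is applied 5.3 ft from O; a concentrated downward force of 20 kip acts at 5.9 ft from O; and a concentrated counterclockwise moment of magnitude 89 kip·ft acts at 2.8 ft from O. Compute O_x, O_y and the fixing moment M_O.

Resultant of the triangular load: ½ × 14.52 × 5.1 = 37.026 kip, acting at 5.8 ft from O (one-third of the span from the peak).
ΣF_x = 0: O_x = 0.
ΣF_y = 0: O_y − ½·14.52·5.1 − 25 − 35 − 20 = 0 → O_y = 117.0 kip.
ΣM about O: M_O − (½·14.52·5.1)·5.8 − 25·8.2 − 35·5.3 − 20·5.9 + 89 = 0 → M_O = 634.3 kip·ft.

O_x = 0, O_y = 117.0 kip, M_O = 634.3 kip·ft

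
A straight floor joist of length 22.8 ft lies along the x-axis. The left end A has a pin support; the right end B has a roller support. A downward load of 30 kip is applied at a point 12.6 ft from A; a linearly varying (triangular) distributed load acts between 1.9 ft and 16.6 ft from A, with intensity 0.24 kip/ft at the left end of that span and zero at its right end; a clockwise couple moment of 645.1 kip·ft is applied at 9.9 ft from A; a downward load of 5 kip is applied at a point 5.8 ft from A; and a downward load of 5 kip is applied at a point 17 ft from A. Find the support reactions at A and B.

A_x = 0, A_y = -8.635 kip, B_y = 50.40 kip

Resultant of the triangular load: ½ × 0.24 × 14.7 = 1.764 kip, acting at 6.8 ft from A (one-third of the span from the peak).
Taking moments about A: B_y·22.8 − 30·12.6 − (½·0.24·14.7)·6.8 − 645.1 − 5·5.8 − 5·17 = 0 → B_y = 1149.0952/22.8 = 50.3989 ≈ 50.40 kip.
ΣF_y = 0: A_y + 50.3989 − 30 − ½·0.24·14.7 − 5 − 5 = 0 → A_y = -8.635 kip.
ΣF_x = 0: no horizontal applied forces, so A_x = 0.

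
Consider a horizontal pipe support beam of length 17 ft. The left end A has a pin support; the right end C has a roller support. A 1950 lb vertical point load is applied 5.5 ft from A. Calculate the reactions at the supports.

Taking moments about A: C_y·17 − 1950·5.5 = 0 → C_y = 10725/17 = 630.882 ≈ 630.9 lb.
ΣF_y = 0: A_y + 630.882 − 1950 = 0 → A_y = 1319 lb.
ΣF_x = 0: no horizontal applied forces, so A_x = 0.

A_x = 0, A_y = 1319 lb, C_y = 630.9 lb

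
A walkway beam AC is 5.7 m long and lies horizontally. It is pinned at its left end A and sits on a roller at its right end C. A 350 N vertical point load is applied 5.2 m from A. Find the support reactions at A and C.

Moments about A: C_y·5.7 − 350·5.2 = 0 → C_y = 1820/5.7 = 319.298 ≈ 319.3 N.
ΣF_y = 0: A_y + 319.298 − 350 = 0 → A_y = 30.70 N.
ΣF_x = 0: no horizontal applied forces, so A_x = 0.

A_x = 0, A_y = 30.70 N, C_y = 319.3 N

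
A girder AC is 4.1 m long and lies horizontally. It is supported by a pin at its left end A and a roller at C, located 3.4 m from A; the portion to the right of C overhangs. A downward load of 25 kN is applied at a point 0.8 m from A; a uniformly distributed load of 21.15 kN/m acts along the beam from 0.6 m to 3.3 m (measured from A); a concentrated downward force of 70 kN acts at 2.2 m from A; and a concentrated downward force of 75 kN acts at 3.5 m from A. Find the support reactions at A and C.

Resultant of the distributed load: 21.15 × 2.7 = 57.105 kN at 1.95 m from A.
ΣM about A: C_y·3.4 − 25·0.8 − (21.15·2.7)·1.95 − 70·2.2 − 75·3.5 = 0 → C_y = 547.85475/3.4 = 161.134 ≈ 161.1 kN.
ΣF_y = 0: A_y + 161.134 − 25 − 21.15·2.7 − 70 − 75 = 0 → A_y = 65.97 kN.
ΣF_x = 0: no horizontal applied forces, so A_x = 0.

A_x = 0, A_y = 65.97 kN, C_y = 161.1 kN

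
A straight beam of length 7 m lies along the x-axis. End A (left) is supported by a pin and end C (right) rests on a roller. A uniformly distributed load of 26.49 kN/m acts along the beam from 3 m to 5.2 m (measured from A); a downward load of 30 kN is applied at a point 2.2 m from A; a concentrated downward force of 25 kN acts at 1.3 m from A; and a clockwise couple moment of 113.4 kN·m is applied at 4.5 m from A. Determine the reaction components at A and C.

Resultant of the distributed load: 26.49 × 2.2 = 58.278 kN at 4.1 m from A.
Taking moments about A: C_y·7 − (26.49·2.2)·4.1 − 30·2.2 − 25·1.3 − 113.4 = 0 → C_y = 450.8398/7 = 64.4057 ≈ 64.41 kN.
ΣF_y = 0: A_y + 64.4057 − 26.49·2.2 − 30 − 25 = 0 → A_y = 48.87 kN.
ΣF_x = 0: no horizontal applied forces, so A_x = 0.

A_x = 0, A_y = 48.87 kN, C_y = 64.41 kN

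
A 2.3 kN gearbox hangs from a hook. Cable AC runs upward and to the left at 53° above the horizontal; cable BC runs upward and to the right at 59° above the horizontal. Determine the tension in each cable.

T_AC = 1.278 kN, T_BC = 1.493 kN

ΣF_x = 0: −T_AC·cos53° + T_BC·cos59° = 0 → T_BC = 1.16849·T_AC.
ΣF_y = 0: T_AC·sin53° + T_BC·sin59° = 2.3.
Substitute: T_AC·(0.798636 + 1.16849·0.857167) = 2.3 → T_AC = 1.27762 ≈ 1.278 kN.
Then T_BC = 1.16849 × 1.27762 = 1.493 kN.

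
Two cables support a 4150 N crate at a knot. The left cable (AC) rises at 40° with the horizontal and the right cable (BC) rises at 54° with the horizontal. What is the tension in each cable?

ΣF_x = 0: −T_AC·cos40° + T_BC·cos54° = 0 → T_BC = 1.30327·T_AC.
ΣF_y = 0: T_AC·sin40° + T_BC·sin54° = 4150.
Substitute: T_AC·(0.642788 + 1.30327·0.809017) = 4150 → T_AC = 2445.27 ≈ 2445 N.
Then T_BC = 1.30327 × 2445.27 = 3187 N.

T_AC = 2445 N, T_BC = 3187 N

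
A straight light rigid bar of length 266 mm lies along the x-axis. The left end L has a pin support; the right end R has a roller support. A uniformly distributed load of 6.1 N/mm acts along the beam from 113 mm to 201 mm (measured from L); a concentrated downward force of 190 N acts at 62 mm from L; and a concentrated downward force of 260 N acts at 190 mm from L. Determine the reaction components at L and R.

Resultant of the distributed load: 6.1 × 88 = 536.8 N at 157 mm from L.
Taking moments about L: R_y·266 − (6.1·88)·157 − 190·62 − 260·190 = 0 → R_y = 145457.6/266 = 546.833 ≈ 546.8 N.
ΣF_y = 0: L_y + 546.833 − 6.1·88 − 190 − 260 = 0 → L_y = 440.0 N.
ΣF_x = 0: no horizontal applied forces, so L_x = 0.

L_x = 0, L_y = 440.0 N, R_y = 546.8 N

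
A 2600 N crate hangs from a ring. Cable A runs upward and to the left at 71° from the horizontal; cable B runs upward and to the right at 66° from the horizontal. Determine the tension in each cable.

ΣF_x = 0: −T_A·cos71° + T_B·cos66° = 0 → T_B = 0.80044·T_A.
ΣF_y = 0: T_A·sin71° + T_B·sin66° = 2600.
Substitute: T_A·(0.945519 + 0.80044·0.913545) = 2600 → T_A = 1550.61 ≈ 1551 N.
Then T_B = 0.80044 × 1550.61 = 1241 N.

T_A = 1551 N, T_B = 1241 N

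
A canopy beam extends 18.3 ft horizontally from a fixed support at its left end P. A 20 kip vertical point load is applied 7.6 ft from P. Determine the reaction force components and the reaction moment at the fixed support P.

P_x = 0, P_y = 20.00 kip, M_P = 152.0 kip·ft

ΣF_x = 0: P_x = 0.
ΣF_y = 0: P_y − 20 = 0 → P_y = 20.00 kip.
ΣM about P: M_P − 20·7.6 = 0 → M_P = 152.0 kip·ft.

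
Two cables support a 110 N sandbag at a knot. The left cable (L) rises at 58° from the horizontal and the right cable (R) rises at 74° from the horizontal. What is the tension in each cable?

ΣF_x = 0: −T_L·cos58° + T_R·cos74° = 0 → T_R = 1.92252·T_L.
ΣF_y = 0: T_L·sin58° + T_R·sin74° = 110.
Substitute: T_L·(0.848048 + 1.92252·0.961262) = 110 → T_L = 40.7998 ≈ 40.80 N.
Then T_R = 1.92252 × 40.7998 = 78.44 N.

T_L = 40.80 N, T_R = 78.44 N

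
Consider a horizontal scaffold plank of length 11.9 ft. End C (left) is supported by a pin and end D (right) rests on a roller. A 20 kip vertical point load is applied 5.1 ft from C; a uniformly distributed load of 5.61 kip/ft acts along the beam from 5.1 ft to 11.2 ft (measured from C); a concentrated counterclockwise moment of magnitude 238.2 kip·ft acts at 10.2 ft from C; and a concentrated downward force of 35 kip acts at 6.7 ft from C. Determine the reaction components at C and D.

C_x = 0, C_y = 57.52 kip, D_y = 31.70 kip

Resultant of the distributed load: 5.61 × 6.1 = 34.221 kip at 8.15 ft from C.
ΣM about C: D_y·11.9 − 20·5.1 − (5.61·6.1)·8.15 + 238.2 − 35·6.7 = 0 → D_y = 377.20115/11.9 = 31.6976 ≈ 31.70 kip.
ΣF_y = 0: C_y + 31.6976 − 20 − 5.61·6.1 − 35 = 0 → C_y = 57.52 kip.
ΣF_x = 0: no horizontal applied forces, so C_x = 0.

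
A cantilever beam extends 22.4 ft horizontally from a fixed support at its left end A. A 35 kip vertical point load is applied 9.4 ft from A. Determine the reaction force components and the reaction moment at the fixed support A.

A_x = 0, A_y = 35.00 kip, M_A = 329.0 kip·ft

ΣF_x = 0: A_x = 0.
ΣF_y = 0: A_y − 35 = 0 → A_y = 35.00 kip.
ΣM about A: M_A − 35·9.4 = 0 → M_A = 329.0 kip·ft.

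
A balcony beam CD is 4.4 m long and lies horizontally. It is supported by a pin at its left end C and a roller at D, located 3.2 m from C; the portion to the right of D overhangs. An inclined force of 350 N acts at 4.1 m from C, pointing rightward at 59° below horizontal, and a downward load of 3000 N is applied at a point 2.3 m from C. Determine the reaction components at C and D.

C_x = -180.3 N, C_y = 759.4 N, D_y = 2541 N

Taking moments about C: D_y·3.2 − 350·sin59°·4.1 − 3000·2.3 = 0 → D_y = 8130.04/3.2 = 2540.64 ≈ 2541 N.
ΣF_y = 0: C_y + 2540.64 − 350·sin59° − 3000 = 0 → C_y = 759.4 N.
ΣF_x = 0: C_x + 350·cos59° = 0 → C_x = -180.3 N.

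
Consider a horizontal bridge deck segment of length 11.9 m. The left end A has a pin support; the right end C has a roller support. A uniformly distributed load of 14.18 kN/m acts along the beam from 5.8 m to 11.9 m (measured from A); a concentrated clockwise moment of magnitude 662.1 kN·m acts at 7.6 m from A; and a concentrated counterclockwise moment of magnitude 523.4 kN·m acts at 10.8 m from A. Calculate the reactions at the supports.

A_x = 0, A_y = 10.51 kN, C_y = 75.98 kN

Resultant of the distributed load: 14.18 × 6.1 = 86.498 kN at 8.85 m from A.
ΣM about A: C_y·11.9 − (14.18·6.1)·8.85 − 662.1 + 523.4 = 0 → C_y = 904.2073/11.9 = 75.9838 ≈ 75.98 kN.
ΣF_y = 0: A_y + 75.9838 − 14.18·6.1 = 0 → A_y = 10.51 kN.
ΣF_x = 0: no horizontal applied forces, so A_x = 0.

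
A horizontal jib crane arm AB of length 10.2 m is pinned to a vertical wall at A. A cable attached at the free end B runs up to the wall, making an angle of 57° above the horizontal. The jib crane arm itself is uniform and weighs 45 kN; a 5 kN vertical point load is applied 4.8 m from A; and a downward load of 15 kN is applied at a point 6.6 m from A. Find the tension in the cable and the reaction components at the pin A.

T = 41.21 kN, A_x = 22.44 kN, A_y = 30.44 kN

ΣM about A: T·sin57°·10.2 − 45·5.1 − 5·4.8 − 15·6.6 = 0 → T = 352.5/(10.2·0.838671) = 41.2067 ≈ 41.21 kN.
ΣF_x = 0: A_x − T·cos57° = 0 → A_x = 41.2067 × 0.544639 = 22.44 kN.
ΣF_y = 0: A_y + T·sin57° − 45 − 5 − 15 = 0 → A_y = 65 − 41.2067 × 0.838671 = 30.44 kN.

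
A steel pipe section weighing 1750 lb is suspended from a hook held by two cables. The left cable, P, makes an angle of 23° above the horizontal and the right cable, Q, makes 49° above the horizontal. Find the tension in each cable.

T_P = 1207 lb, T_Q = 1694 lb

ΣF_x = 0: −T_P·cos23° + T_Q·cos49° = 0 → T_Q = 1.40308·T_P.
ΣF_y = 0: T_P·sin23° + T_Q·sin49° = 1750.
Substitute: T_P·(0.390731 + 1.40308·0.75471) = 1750 → T_P = 1207.19 ≈ 1207 lb.
Then T_Q = 1.40308 × 1207.19 = 1694 lb.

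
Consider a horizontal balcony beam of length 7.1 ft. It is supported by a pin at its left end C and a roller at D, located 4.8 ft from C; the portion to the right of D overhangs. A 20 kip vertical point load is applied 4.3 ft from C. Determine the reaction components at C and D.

C_x = 0, C_y = 2.083 kip, D_y = 17.92 kip

ΣM about C: D_y·4.8 − 20·4.3 = 0 → D_y = 86/4.8 = 17.9167 ≈ 17.92 kip.
ΣF_y = 0: C_y + 17.9167 − 20 = 0 → C_y = 2.083 kip.
ΣF_x = 0: no horizontal applied forces, so C_x = 0.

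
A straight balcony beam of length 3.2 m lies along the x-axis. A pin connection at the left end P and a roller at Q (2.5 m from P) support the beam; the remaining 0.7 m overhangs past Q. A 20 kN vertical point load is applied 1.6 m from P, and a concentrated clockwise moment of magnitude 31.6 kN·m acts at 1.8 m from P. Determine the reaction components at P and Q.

Taking moments about P: Q_y·2.5 − 20·1.6 − 31.6 = 0 → Q_y = 63.6/2.5 = 25.44 kN.
ΣF_y = 0: P_y + 25.44 − 20 = 0 → P_y = -5.440 kN.
ΣF_x = 0: no horizontal applied forces, so P_x = 0.

P_x = 0, P_y = -5.440 kN, Q_y = 25.44 kN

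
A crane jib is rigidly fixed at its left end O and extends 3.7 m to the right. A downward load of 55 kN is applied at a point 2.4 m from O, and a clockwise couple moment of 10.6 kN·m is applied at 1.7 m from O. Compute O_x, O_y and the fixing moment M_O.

O_x = 0, O_y = 55.00 kN, M_O = 142.6 kN·m

ΣF_x = 0: O_x = 0.
ΣF_y = 0: O_y − 55 = 0 → O_y = 55.00 kN.
ΣM about O: M_O − 55·2.4 − 10.6 = 0 → M_O = 142.6 kN·m.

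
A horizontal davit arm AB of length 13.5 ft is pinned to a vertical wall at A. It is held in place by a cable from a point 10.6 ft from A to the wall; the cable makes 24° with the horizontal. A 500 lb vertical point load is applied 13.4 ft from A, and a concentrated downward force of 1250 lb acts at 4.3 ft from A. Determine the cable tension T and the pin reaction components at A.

ΣM about A: T·sin24°·10.6 − 500·13.4 − 1250·4.3 = 0 → T = 12075/(10.6·0.406737) = 2800.71 ≈ 2801 lb.
ΣF_x = 0: A_x − T·cos24° = 0 → A_x = 2800.71 × 0.913545 = 2559 lb.
ΣF_y = 0: A_y + T·sin24° − 500 − 1250 = 0 → A_y = 1750 − 2800.71 × 0.406737 = 610.8 lb.

T = 2801 lb, A_x = 2559 lb, A_y = 610.8 lb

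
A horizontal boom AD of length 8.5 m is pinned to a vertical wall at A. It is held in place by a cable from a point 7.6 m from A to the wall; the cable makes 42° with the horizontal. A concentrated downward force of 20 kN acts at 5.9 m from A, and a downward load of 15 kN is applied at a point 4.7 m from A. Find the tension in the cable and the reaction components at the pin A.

ΣM about A: T·sin42°·7.6 − 20·5.9 − 15·4.7 = 0 → T = 188.5/(7.6·0.669131) = 37.0669 ≈ 37.07 kN.
ΣF_x = 0: A_x − T·cos42° = 0 → A_x = 37.0669 × 0.743145 = 27.55 kN.
ΣF_y = 0: A_y + T·sin42° − 20 − 15 = 0 → A_y = 35 − 37.0669 × 0.669131 = 10.20 kN.

T = 37.07 kN, A_x = 27.55 kN, A_y = 10.20 kN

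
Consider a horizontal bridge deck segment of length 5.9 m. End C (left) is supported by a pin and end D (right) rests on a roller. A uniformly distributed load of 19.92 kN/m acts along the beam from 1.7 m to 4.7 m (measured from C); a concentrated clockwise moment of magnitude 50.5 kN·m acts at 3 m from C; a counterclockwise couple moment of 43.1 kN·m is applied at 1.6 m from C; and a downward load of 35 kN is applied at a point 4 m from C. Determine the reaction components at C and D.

Resultant of the distributed load: 19.92 × 3 = 59.76 kN at 3.2 m from C.
Moments about C: D_y·5.9 − (19.92·3)·3.2 − 50.5 + 43.1 − 35·4 = 0 → D_y = 338.632/5.9 = 57.3953 ≈ 57.40 kN.
ΣF_y = 0: C_y + 57.3953 − 19.92·3 − 35 = 0 → C_y = 37.36 kN.
ΣF_x = 0: no horizontal applied forces, so C_x = 0.

C_x = 0, C_y = 37.36 kN, D_y = 57.40 kN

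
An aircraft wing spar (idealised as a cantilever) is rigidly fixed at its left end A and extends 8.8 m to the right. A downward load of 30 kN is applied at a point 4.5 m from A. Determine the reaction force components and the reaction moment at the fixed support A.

A_x = 0, A_y = 30.00 kN, M_A = 135.0 kN·m

ΣF_x = 0: A_x = 0.
ΣF_y = 0: A_y − 30 = 0 → A_y = 30.00 kN.
ΣM about A: M_A − 30·4.5 = 0 → M_A = 135.0 kN·m.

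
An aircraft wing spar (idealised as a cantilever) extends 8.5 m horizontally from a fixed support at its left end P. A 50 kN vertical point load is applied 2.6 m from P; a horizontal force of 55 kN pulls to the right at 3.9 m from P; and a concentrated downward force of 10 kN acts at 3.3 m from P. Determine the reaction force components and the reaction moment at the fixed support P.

ΣF_x = 0: P_x + 55 = 0 → P_x = -55.00 kN.
ΣF_y = 0: P_y − 50 − 10 = 0 → P_y = 60.00 kN.
ΣM about P: M_P − 50·2.6 − 10·3.3 = 0 → M_P = 163.0 kN·m.

P_x = -55.00 kN, P_y = 60.00 kN, M_P = 163.0 kN·m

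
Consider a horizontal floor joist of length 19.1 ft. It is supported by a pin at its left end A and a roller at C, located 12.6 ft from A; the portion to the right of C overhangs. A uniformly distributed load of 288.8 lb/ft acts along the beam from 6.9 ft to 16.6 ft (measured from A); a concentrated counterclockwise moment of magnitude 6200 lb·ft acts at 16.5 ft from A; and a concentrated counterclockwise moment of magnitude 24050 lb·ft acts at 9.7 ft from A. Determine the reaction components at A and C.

A_x = 0, A_y = 2590 lb, C_y = 211.6 lb

Resultant of the distributed load: 288.8 × 9.7 = 2801.36 lb at 11.75 ft from A.
Moments about A: C_y·12.6 − (288.8·9.7)·11.75 + 6200 + 24050 = 0 → C_y = 2665.98/12.6 = 211.586 ≈ 211.6 lb.
ΣF_y = 0: A_y + 211.586 − 288.8·9.7 = 0 → A_y = 2590 lb.
ΣF_x = 0: no horizontal applied forces, so A_x = 0.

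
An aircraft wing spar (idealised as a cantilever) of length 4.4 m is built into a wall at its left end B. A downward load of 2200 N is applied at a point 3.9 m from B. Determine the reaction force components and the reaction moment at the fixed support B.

ΣF_x = 0: B_x = 0.
ΣF_y = 0: B_y − 2200 = 0 → B_y = 2200 N.
ΣM about B: M_B − 2200·3.9 = 0 → M_B = 8580 N·m.

B_x = 0, B_y = 2200 N, M_B = 8580 N·m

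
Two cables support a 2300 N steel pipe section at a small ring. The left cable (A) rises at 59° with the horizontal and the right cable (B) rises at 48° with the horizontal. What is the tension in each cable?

T_A = 1609 N, T_B = 1239 N

ΣF_x = 0: −T_A·cos59° + T_B·cos48° = 0 → T_B = 0.769712·T_A.
ΣF_y = 0: T_A·sin59° + T_B·sin48° = 2300.
Substitute: T_A·(0.857167 + 0.769712·0.743145) = 2300 → T_A = 1609.32 ≈ 1609 N.
Then T_B = 0.769712 × 1609.32 = 1239 N.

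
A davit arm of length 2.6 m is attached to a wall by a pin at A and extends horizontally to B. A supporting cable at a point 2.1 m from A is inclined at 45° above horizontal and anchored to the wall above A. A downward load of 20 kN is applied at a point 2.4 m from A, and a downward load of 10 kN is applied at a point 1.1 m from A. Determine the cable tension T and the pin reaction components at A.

T = 39.73 kN, A_x = 28.10 kN, A_y = 1.905 kN

ΣM about A: T·sin45°·2.1 − 20·2.4 − 10·1.1 = 0 → T = 59/(2.1·0.707107) = 39.7327 ≈ 39.73 kN.
ΣF_x = 0: A_x − T·cos45° = 0 → A_x = 39.7327 × 0.707107 = 28.10 kN.
ΣF_y = 0: A_y + T·sin45° − 20 − 10 = 0 → A_y = 30 − 39.7327 × 0.707107 = 1.905 kN.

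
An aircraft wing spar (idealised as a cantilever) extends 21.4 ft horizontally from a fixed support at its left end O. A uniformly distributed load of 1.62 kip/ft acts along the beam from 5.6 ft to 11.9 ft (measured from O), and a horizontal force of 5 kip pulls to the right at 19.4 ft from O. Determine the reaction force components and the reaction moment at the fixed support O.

Resultant of the distributed load: 1.62 × 6.3 = 10.206 kip at 8.75 ft from O.
ΣF_x = 0: O_x + 5 = 0 → O_x = -5.000 kip.
ΣF_y = 0: O_y − 1.62·6.3 = 0 → O_y = 10.21 kip.
ΣM about O: M_O − (1.62·6.3)·8.75 = 0 → M_O = 89.30 kip·ft.

O_x = -5.000 kip, O_y = 10.21 kip, M_O = 89.30 kip·ft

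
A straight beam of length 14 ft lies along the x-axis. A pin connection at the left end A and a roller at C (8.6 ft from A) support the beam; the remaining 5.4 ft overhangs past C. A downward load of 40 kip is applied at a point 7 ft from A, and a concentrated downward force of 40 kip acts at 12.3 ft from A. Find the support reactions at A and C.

A_x = 0, A_y = -9.767 kip, C_y = 89.77 kip

Taking moments about A: C_y·8.6 − 40·7 − 40·12.3 = 0 → C_y = 772/8.6 = 89.7674 ≈ 89.77 kip.
ΣF_y = 0: A_y + 89.7674 − 40 − 40 = 0 → A_y = -9.767 kip.
ΣF_x = 0: no horizontal applied forces, so A_x = 0.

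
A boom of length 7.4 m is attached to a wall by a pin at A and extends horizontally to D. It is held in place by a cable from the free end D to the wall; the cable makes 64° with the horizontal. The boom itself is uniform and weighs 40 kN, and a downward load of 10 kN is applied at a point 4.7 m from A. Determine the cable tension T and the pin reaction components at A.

T = 29.32 kN, A_x = 12.85 kN, A_y = 23.65 kN

ΣM about A: T·sin64°·7.4 − 40·3.7 − 10·4.7 = 0 → T = 195/(7.4·0.898794) = 29.3186 ≈ 29.32 kN.
ΣF_x = 0: A_x − T·cos64° = 0 → A_x = 29.3186 × 0.438371 = 12.85 kN.
ΣF_y = 0: A_y + T·sin64° − 40 − 10 = 0 → A_y = 50 − 29.3186 × 0.898794 = 23.65 kN.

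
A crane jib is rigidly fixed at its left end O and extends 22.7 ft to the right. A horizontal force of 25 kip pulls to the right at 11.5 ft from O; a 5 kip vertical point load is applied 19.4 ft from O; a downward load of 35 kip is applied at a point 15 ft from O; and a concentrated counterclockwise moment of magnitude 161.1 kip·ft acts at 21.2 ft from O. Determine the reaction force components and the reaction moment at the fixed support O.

O_x = -25.00 kip, O_y = 40.00 kip, M_O = 460.9 kip·ft

ΣF_x = 0: O_x + 25 = 0 → O_x = -25.00 kip.
ΣF_y = 0: O_y − 5 − 35 = 0 → O_y = 40.00 kip.
ΣM about O: M_O − 5·19.4 − 35·15 + 161.1 = 0 → M_O = 460.9 kip·ft.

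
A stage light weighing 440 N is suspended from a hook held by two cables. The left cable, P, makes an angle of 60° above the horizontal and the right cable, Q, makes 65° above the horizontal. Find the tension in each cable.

ΣF_x = 0: −T_P·cos60° + T_Q·cos65° = 0 → T_Q = 1.1831·T_P.
ΣF_y = 0: T_P·sin60° + T_Q·sin65° = 440.
Substitute: T_P·(0.866025 + 1.1831·0.906308) = 440 → T_P = 227.006 ≈ 227.0 N.
Then T_Q = 1.1831 × 227.006 = 268.6 N.

T_P = 227.0 N, T_Q = 268.6 N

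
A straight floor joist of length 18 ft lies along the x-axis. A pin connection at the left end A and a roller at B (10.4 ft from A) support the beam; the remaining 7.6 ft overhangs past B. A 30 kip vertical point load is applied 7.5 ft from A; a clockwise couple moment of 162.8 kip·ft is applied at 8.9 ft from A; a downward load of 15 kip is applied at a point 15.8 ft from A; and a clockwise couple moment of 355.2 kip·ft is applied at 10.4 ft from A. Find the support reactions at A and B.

A_x = 0, A_y = -49.23 kip, B_y = 94.23 kip

ΣM about A: B_y·10.4 − 30·7.5 − 162.8 − 15·15.8 − 355.2 = 0 → B_y = 980/10.4 = 94.2308 ≈ 94.23 kip.
ΣF_y = 0: A_y + 94.2308 − 30 − 15 = 0 → A_y = -49.23 kip.
ΣF_x = 0: no horizontal applied forces, so A_x = 0.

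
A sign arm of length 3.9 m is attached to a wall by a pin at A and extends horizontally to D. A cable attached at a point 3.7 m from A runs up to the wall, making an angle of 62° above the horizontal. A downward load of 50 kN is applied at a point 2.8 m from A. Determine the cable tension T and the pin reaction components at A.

ΣM about A: T·sin62°·3.7 − 50·2.8 = 0 → T = 140/(3.7·0.882948) = 42.854 ≈ 42.85 kN.
ΣF_x = 0: A_x − T·cos62° = 0 → A_x = 42.854 × 0.469472 = 20.12 kN.
ΣF_y = 0: A_y + T·sin62° − 50 = 0 → A_y = 50 − 42.854 × 0.882948 = 12.16 kN.

T = 42.85 kN, A_x = 20.12 kN, A_y = 12.16 kN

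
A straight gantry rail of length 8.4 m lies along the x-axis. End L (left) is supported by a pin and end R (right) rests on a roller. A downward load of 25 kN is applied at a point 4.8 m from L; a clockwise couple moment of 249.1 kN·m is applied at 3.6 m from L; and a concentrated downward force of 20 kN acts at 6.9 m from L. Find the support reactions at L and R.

ΣM about L: R_y·8.4 − 25·4.8 − 249.1 − 20·6.9 = 0 → R_y = 507.1/8.4 = 60.369 ≈ 60.37 kN.
ΣF_y = 0: L_y + 60.369 − 25 − 20 = 0 → L_y = -15.37 kN.
ΣF_x = 0: no horizontal applied forces, so L_x = 0.

L_x = 0, L_y = -15.37 kN, R_y = 60.37 kN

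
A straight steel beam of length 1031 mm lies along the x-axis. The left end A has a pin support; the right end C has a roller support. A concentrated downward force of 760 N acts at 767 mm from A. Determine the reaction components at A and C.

Moments about A: C_y·1031 − 760·767 = 0 → C_y = 582920/1031 = 565.393 ≈ 565.4 N.
ΣF_y = 0: A_y + 565.393 − 760 = 0 → A_y = 194.6 N.
ΣF_x = 0: no horizontal applied forces, so A_x = 0.

A_x = 0, A_y = 194.6 N, C_y = 565.4 N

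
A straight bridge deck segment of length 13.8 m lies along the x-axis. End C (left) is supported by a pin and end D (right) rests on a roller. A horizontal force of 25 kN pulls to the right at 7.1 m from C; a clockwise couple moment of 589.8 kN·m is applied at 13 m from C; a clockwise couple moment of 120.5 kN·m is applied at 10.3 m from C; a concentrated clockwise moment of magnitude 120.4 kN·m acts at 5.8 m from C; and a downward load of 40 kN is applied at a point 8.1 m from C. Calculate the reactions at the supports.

C_x = -25.00 kN, C_y = -43.67 kN, D_y = 83.67 kN

ΣM about C: D_y·13.8 − 589.8 − 120.5 − 120.4 − 40·8.1 = 0 → D_y = 1154.7/13.8 = 83.6739 ≈ 83.67 kN.
ΣF_y = 0: C_y + 83.6739 − 40 = 0 → C_y = -43.67 kN.
ΣF_x = 0: C_x + 25 = 0 → C_x = -25.00 kN.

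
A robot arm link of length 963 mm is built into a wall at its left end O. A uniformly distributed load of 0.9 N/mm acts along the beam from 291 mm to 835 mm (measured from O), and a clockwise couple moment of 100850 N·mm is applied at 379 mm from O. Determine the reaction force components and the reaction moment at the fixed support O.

O_x = 0, O_y = 489.6 N, M_O = 376500 N·mm

Resultant of the distributed load: 0.9 × 544 = 489.6 N at 563 mm from O.
ΣF_x = 0: O_x = 0.
ΣF_y = 0: O_y − 0.9·544 = 0 → O_y = 489.6 N.
ΣM about O: M_O − (0.9·544)·563 − 100850 = 0 → M_O = 376500 N·mm.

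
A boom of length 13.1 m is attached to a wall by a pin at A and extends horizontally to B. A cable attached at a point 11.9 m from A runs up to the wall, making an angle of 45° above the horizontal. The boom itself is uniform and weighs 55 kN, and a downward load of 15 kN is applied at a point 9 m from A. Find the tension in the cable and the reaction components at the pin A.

T = 58.86 kN, A_x = 41.62 kN, A_y = 28.38 kN

ΣM about A: T·sin45°·11.9 − 55·6.55 − 15·9 = 0 → T = 495.25/(11.9·0.707107) = 58.8562 ≈ 58.86 kN.
ΣF_x = 0: A_x − T·cos45° = 0 → A_x = 58.8562 × 0.707107 = 41.62 kN.
ΣF_y = 0: A_y + T·sin45° − 55 − 15 = 0 → A_y = 70 − 58.8562 × 0.707107 = 28.38 kN.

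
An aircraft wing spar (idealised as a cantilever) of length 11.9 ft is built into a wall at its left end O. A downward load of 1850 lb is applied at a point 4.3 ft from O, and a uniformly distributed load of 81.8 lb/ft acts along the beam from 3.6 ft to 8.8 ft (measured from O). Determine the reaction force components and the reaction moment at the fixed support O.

Resultant of the distributed load: 81.8 × 5.2 = 425.36 lb at 6.2 ft from O.
ΣF_x = 0: O_x = 0.
ΣF_y = 0: O_y − 1850 − 81.8·5.2 = 0 → O_y = 2275 lb.
ΣM about O: M_O − 1850·4.3 − (81.8·5.2)·6.2 = 0 → M_O = 10590 lb·ft.

O_x = 0, O_y = 2275 lb, M_O = 10590 lb·ft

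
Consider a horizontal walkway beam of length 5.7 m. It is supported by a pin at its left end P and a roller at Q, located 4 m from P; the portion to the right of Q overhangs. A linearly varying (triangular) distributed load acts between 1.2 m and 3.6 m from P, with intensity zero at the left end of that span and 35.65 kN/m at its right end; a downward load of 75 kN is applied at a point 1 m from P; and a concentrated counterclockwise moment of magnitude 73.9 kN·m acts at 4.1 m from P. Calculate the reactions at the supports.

Resultant of the triangular load: ½ × 35.65 × 2.4 = 42.78 kN, acting at 2.8 m from P (one-third of the span from the peak).
Moments about P: Q_y·4 − (½·35.65·2.4)·2.8 − 75·1 + 73.9 = 0 → Q_y = 120.884/4 = 30.221 ≈ 30.22 kN.
ΣF_y = 0: P_y + 30.221 − ½·35.65·2.4 − 75 = 0 → P_y = 87.56 kN.
ΣF_x = 0: no horizontal applied forces, so P_x = 0.

P_x = 0, P_y = 87.56 kN, Q_y = 30.22 kN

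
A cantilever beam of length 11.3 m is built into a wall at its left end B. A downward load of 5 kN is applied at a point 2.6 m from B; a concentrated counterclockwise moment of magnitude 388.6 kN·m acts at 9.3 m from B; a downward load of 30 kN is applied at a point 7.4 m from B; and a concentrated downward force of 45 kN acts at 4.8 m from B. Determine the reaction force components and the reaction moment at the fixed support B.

B_x = 0, B_y = 80.00 kN, M_B = 62.40 kN·m

ΣF_x = 0: B_x = 0.
ΣF_y = 0: B_y − 5 − 30 − 45 = 0 → B_y = 80.00 kN.
ΣM about B: M_B − 5·2.6 + 388.6 − 30·7.4 − 45·4.8 = 0 → M_B = 62.40 kN·m.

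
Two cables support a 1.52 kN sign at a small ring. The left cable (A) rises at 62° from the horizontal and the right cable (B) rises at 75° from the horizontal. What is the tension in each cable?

T_A = 0.5768 kN, T_B = 1.046 kN

ΣF_x = 0: −T_A·cos62° + T_B·cos75° = 0 → T_B = 1.8139·T_A.
ΣF_y = 0: T_A·sin62° + T_B·sin75° = 1.52.
Substitute: T_A·(0.882948 + 1.8139·0.965926) = 1.52 → T_A = 0.576841 ≈ 0.5768 kN.
Then T_B = 1.8139 × 0.576841 = 1.046 kN.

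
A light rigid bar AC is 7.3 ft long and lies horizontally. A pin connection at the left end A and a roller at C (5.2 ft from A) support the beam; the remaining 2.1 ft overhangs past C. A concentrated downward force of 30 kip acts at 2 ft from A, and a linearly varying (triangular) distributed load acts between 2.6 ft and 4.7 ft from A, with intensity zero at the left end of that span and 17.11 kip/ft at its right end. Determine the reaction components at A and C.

Resultant of the triangular load: ½ × 17.11 × 2.1 = 17.9655 kip, acting at 4 ft from A (one-third of the span from the peak).
Moments about A: C_y·5.2 − 30·2 − (½·17.11·2.1)·4 = 0 → C_y = 131.862/5.2 = 25.3581 ≈ 25.36 kip.
ΣF_y = 0: A_y + 25.3581 − 30 − ½·17.11·2.1 = 0 → A_y = 22.61 kip.
ΣF_x = 0: no horizontal applied forces, so A_x = 0.

A_x = 0, A_y = 22.61 kip, C_y = 25.36 kip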